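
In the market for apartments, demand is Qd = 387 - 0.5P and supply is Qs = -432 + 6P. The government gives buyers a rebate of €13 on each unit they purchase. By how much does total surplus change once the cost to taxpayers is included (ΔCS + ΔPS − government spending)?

Net change in total surplus = -€39

Pre-subsidy: 387 - 0.5P = -432 + 6P gives P* = 126, Q* = 324.
With the rebate, buyers effectively pay Pb = Ps − 13, where Ps is the price sellers receive.
Demand in terms of Ps becomes Qd = 387 − 0.5(Ps − 13) = 393.5 - 0.5Ps. Setting this equal to supply: 393.5 - 0.5Ps = -432 + 6Ps, so Ps = 127.
Buyers pay Pb = 127 − 13 = 114; Q' = -432 + 6·127 = 330.
ΔCS = ½(324 + 330)(126 − 114) = 3924; ΔPS = ½(324 + 330)(127 − 126) = 327.
Government spending = 13 × 330 = 4290.
Net change = 3924 + 327 − 4290 = -39. The loss equals the DWL triangle ½·13·6.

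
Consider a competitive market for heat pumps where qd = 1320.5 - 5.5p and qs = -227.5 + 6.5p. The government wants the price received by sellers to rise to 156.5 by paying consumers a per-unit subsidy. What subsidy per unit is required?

Required subsidy s = 60 per unit

At a seller price of 156.5, quantity supplied is -227.5 + 6.5·156.5 = 789.75.
Buyers absorb 789.75 only when they pay pb with 1320.5 − 5.5·pb = 789.75, i.e. pb = 96.5.
s = ps − pb = 156.5 − 96.5 = 60.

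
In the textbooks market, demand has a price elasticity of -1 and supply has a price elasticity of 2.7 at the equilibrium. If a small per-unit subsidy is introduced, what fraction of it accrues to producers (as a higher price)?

Producer share = 10/37

For a small subsidy around the equilibrium, the benefit split depends on the relative slopes, which at a point are proportional to the elasticities.
Buyer share = εs/(εs + |εd|) = 2.7/(2.7 + 1) = 27/37; seller share = |εd|/(εs + |εd|) = 10/37.
So producers capture 10/37 of the subsidy.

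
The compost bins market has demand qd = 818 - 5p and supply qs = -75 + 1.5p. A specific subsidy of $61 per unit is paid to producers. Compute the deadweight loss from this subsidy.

Deadweight loss = 55815/26

Pre-subsidy: 818 - 5p = -75 + 1.5p gives p* = 1786/13, q* = 1704/13.
With the subsidy, sellers receive ps = pb + 61 for each unit, where pb is the price buyers pay.
Supply in terms of pb becomes qs = -75 + 1.5(pb + 61) = 16.5 + 1.5pb. Setting this equal to demand: 818 - 5pb = 16.5 + 1.5pb, so pb = 1603/13.
Sellers receive ps = 1603/13 + 61 = 2396/13; q' = 818 − 5·(1603/13) = 2619/13.
The subsidy expands output by 2619/13 − 1704/13 = 915/13 past the efficient level; on those units the gap between marginal cost and willingness to pay runs from 0 up to 61.
DWL = ½ × 61 × 915/13 = 55815/26.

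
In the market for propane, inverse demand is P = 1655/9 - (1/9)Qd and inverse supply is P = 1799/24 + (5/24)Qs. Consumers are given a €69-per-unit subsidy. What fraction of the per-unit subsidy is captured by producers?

Producer share = 15/23

Pre-subsidy: 1655/9 - (1/9)Q = 1799/24 + (5/24)Q gives Q* = 341 and P* = 146.
With the rebate, buyers effectively pay Pb = Ps − 69, where Ps is the price sellers receive.
On the curves, Pb = 1655/9 - (1/9)Q and Ps = 1799/24 + (5/24)Q; the wedge Ps − Pb = 69 gives 1799/24 + (5/24)Q − (1655/9 - (1/9)Q) = 69, so Q' = 557.
Then Pb = 1655/9 − (1/9)·557 = 122 and Ps = 1799/24 + (5/24)·557 = 191.
Buyers' price falls by P* − Pb = 146 − 122 = 24; sellers' price rises by Ps − P* = 191 − 146 = 45.
So producers capture 45/69 = 15/23 of each unit of subsidy.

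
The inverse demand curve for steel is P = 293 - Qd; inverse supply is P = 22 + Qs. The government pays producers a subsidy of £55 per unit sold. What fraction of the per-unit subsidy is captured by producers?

Pre-subsidy: 293 - Q = 22 + Q gives Q* = 135.5 and P* = 157.5.
With the subsidy, sellers receive Ps = Pb + 55 for each unit, where Pb is the price buyers pay.
On the curves, Pb = 293 - Q and Ps = 22 + Q; the wedge Ps − Pb = 55 gives 22 + Q − (293 - Q) = 55, so Q' = 163.
Then Pb = 293 − 1·163 = 130 and Ps = 22 + 1·163 = 185.
Buyers' price falls by P* − Pb = 157.5 − 130 = 27.5; sellers' price rises by Ps − P* = 185 − 157.5 = 27.5.
So producers capture 27.5/55 = 0.5 of each unit of subsidy.

Producer share = 0.5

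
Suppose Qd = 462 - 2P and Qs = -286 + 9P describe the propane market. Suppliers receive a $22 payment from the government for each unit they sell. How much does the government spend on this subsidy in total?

Government cost = $7964

Pre-subsidy: 462 - 2P = -286 + 9P gives P* = 68, Q* = 326.
With the subsidy, sellers receive Ps = Pb + 22 for each unit, where Pb is the price buyers pay.
Supply in terms of Pb becomes Qs = -286 + 9(Pb + 22) = -88 + 9Pb. Setting this equal to demand: 462 - 2Pb = -88 + 9Pb, so Pb = 50.
Sellers receive Ps = 50 + 22 = 72; Q' = 462 − 2·50 = 362.
Government outlay = subsidy × quantity = 22 × 362 = 7964.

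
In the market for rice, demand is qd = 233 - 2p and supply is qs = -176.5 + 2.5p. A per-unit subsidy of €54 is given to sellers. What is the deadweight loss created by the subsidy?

Deadweight loss = €1620

Pre-subsidy: 233 - 2p = -176.5 + 2.5p gives p* = 91, q* = 51.
With the subsidy, sellers receive ps = pb + 54 for each unit, where pb is the price buyers pay.
Supply in terms of pb becomes qs = -176.5 + 2.5(pb + 54) = -41.5 + 2.5pb. Setting this equal to demand: 233 - 2pb = -41.5 + 2.5pb, so pb = 61.
Sellers receive ps = 61 + 54 = 115; q' = 233 − 2·61 = 111.
The subsidy expands output by 111 − 51 = 60 past the efficient level; on those units the gap between marginal cost and willingness to pay runs from 0 up to 54.
DWL = ½ × 54 × 60 = 1620.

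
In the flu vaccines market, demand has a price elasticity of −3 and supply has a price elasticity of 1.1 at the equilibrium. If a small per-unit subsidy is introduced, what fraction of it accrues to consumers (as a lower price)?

Consumer share = 11/41

For a small subsidy around the equilibrium, the benefit split depends on the relative slopes, which at a point are proportional to the elasticities.
Buyer share = εs/(εs + |εd|) = 1.1/(1.1 + 3) = 11/41; seller share = |εd|/(εs + |εd|) = 30/41.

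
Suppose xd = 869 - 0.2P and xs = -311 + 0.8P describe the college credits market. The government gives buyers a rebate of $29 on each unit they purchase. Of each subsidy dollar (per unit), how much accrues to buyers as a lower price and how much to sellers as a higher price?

Buyers gain $23.2 per unit; sellers gain $5.8 per unit

Pre-subsidy: 869 - 0.2P = -311 + 0.8P gives P* = 1180, x* = 633.
With the rebate, buyers effectively pay Pb = Ps − 29, where Ps is the price sellers receive.
Demand in terms of Ps becomes xd = 869 − 0.2(Ps − 29) = 874.8 - 0.2Ps. Setting this equal to supply: 874.8 - 0.2Ps = -311 + 0.8Ps, so Ps = 1185.8.
Buyers pay Pb = 1185.8 − 29 = 1156.8; x' = -311 + 0.8·1185.8 = 637.64.
Buyers' price falls by P* − Pb = 1180 − 1156.8 = 23.2; sellers' price rises by Ps − P* = 1185.8 − 1180 = 5.8.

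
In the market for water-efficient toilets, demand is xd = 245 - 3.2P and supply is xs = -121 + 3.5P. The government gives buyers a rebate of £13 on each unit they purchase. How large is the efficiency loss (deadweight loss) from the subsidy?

Pre-subsidy: 245 - 3.2P = -121 + 3.5P gives P* = 3660/67, x* = 4703/67.
With the rebate, buyers effectively pay Pb = Ps − 13, where Ps is the price sellers receive.
Demand in terms of Ps becomes xd = 245 − 3.2(Ps − 13) = 286.6 - 3.2Ps. Setting this equal to supply: 286.6 - 3.2Ps = -121 + 3.5Ps, so Ps = 4076/67.
Buyers pay Pb = 4076/67 − 13 = 3205/67; x' = -121 + 3.5·(4076/67) = 6159/67.
The subsidy expands output by 6159/67 − 4703/67 = 1456/67 past the efficient level; on those units the gap between marginal cost and willingness to pay runs from 0 up to 13.
DWL = ½ × 13 × 1456/67 = 9464/67.

Deadweight loss = 9464/67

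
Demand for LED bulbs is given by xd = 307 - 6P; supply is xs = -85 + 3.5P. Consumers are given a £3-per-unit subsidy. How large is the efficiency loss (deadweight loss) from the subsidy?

Pre-subsidy: 307 - 6P = -85 + 3.5P gives P* = 784/19, x* = 1129/19.
With the rebate, buyers effectively pay Pb = Ps − 3, where Ps is the price sellers receive.
Demand in terms of Ps becomes xd = 307 − 6(Ps − 3) = 325 - 6Ps. Setting this equal to supply: 325 - 6Ps = -85 + 3.5Ps, so Ps = 820/19.
Buyers pay Pb = 820/19 − 3 = 763/19; x' = -85 + 3.5·(820/19) = 1255/19.
The subsidy expands output by 1255/19 − 1129/19 = 126/19 past the efficient level; on those units the gap between marginal cost and willingness to pay runs from 0 up to 3.
DWL = ½ × 3 × 126/19 = 189/19.

Deadweight loss = 189/19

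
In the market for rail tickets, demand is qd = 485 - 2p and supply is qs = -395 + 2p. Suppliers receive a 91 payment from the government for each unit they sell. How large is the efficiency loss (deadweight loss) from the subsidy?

Deadweight loss = 4140.5

Pre-subsidy: 485 - 2p = -395 + 2p gives p* = 220, q* = 45.
With the subsidy, sellers receive ps = pb + 91 for each unit, where pb is the price buyers pay.
Supply in terms of pb becomes qs = -395 + 2(pb + 91) = -213 + 2pb. Setting this equal to demand: 485 - 2pb = -213 + 2pb, so pb = 174.5.
Sellers receive ps = 174.5 + 91 = 265.5; q' = 485 − 2·174.5 = 136.
The subsidy expands output by 136 − 45 = 91 past the efficient level; on those units the gap between marginal cost and willingness to pay runs from 0 up to 91.
DWL = ½ × 91 × 91 = 4140.5.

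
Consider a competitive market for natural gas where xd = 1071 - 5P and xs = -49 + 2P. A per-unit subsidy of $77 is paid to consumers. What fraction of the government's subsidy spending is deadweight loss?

DWL / government spending = 55/381

Pre-subsidy: 1071 - 5P = -49 + 2P gives P* = 160, x* = 271.
With the rebate, buyers effectively pay Pb = Ps − 77, where Ps is the price sellers receive.
Demand in terms of Ps becomes xd = 1071 − 5(Ps − 77) = 1456 - 5Ps. Setting this equal to supply: 1456 - 5Ps = -49 + 2Ps, so Ps = 215.
Buyers pay Pb = 215 − 77 = 138; x' = -49 + 2·215 = 381.
ΔCS = ½(271 + 381)(160 − 138) = 7172; ΔPS = ½(271 + 381)(215 − 160) = 17930.
Government spending = 77 × 381 = 29337.
DWL = ½ × 77 × (381 − 271) = 4235; fraction = 4235 / 29337 = 55/381.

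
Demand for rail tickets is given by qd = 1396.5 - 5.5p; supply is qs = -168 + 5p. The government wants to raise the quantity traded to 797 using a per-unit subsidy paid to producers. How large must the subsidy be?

Required subsidy s = 84 per unit

At q = 797, invert demand for the buyer price: pb = (1396.5 − 797)/5.5 = 109; invert supply for the seller price: ps = (797 − (-168))/5 = 193.
The subsidy must fill the gap: s = ps − pb = 193 − 109 = 84.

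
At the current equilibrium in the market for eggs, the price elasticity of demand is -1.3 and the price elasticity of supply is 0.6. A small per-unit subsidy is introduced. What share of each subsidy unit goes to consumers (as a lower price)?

Consumer share = 6/19

For a small subsidy around the equilibrium, the benefit split depends on the relative slopes, which at a point are proportional to the elasticities.
Buyer share = εs/(εs + |εd|) = 0.6/(0.6 + 1.3) = 6/19; seller share = |εd|/(εs + |εd|) = 13/19.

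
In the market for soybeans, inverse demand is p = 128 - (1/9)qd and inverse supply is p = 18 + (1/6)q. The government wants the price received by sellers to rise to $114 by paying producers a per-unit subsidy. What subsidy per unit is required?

Required subsidy s = $50 per unit

At a seller price of 114, quantity supplied is -108 + 6·114 = 576.
Buyers absorb 576 only when they pay pb = 128 − (1/9)·576 = 64.
s = ps − pb = 114 − 64 = 50.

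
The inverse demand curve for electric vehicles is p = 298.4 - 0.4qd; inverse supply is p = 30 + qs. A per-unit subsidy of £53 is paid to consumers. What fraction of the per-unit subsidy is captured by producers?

Pre-subsidy: 298.4 - 0.4q = 30 + q gives q* = 1342/7 and p* = 1552/7.
With the rebate, buyers effectively pay pb = ps − 53, where ps is the price sellers receive.
On the curves, pb = 298.4 - 0.4q and ps = 30 + q; the wedge ps − pb = 53 gives 30 + q − (298.4 - 0.4q) = 53, so q' = 1607/7.
Then pb = 298.4 − 0.4·(1607/7) = 1446/7 and ps = 30 + 1·(1607/7) = 1817/7.
Buyers' price falls by p* − pb = 1552/7 − 1446/7 = 106/7; sellers' price rises by ps − p* = 1817/7 − 1552/7 = 265/7.
So producers capture (265/7)/53 = 5/7 of each unit of subsidy.

Producer share = 5/7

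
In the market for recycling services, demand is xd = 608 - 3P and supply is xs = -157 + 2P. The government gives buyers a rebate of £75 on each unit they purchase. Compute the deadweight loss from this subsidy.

Pre-subsidy: 608 - 3P = -157 + 2P gives P* = 153, x* = 149.
With the rebate, buyers effectively pay Pb = Ps − 75, where Ps is the price sellers receive.
Demand in terms of Ps becomes xd = 608 − 3(Ps − 75) = 833 - 3Ps. Setting this equal to supply: 833 - 3Ps = -157 + 2Ps, so Ps = 198.
Buyers pay Pb = 198 − 75 = 123; x' = -157 + 2·198 = 239.
The subsidy expands output by 239 − 149 = 90 past the efficient level; on those units the gap between marginal cost and willingness to pay runs from 0 up to 75.
DWL = ½ × 75 × 90 = 3375.

Deadweight loss = £3375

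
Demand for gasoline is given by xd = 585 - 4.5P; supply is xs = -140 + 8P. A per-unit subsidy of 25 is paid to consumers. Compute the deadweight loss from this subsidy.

Deadweight loss = 900

Pre-subsidy: 585 - 4.5P = -140 + 8P gives P* = 58, x* = 324.
With the rebate, buyers effectively pay Pb = Ps − 25, where Ps is the price sellers receive.
Demand in terms of Ps becomes xd = 585 − 4.5(Ps − 25) = 697.5 - 4.5Ps. Setting this equal to supply: 697.5 - 4.5Ps = -140 + 8Ps, so Ps = 67.
Buyers pay Pb = 67 − 25 = 42; x' = -140 + 8·67 = 396.
The subsidy expands output by 396 − 324 = 72 past the efficient level; on those units the gap between marginal cost and willingness to pay runs from 0 up to 25.
DWL = ½ × 25 × 72 = 900.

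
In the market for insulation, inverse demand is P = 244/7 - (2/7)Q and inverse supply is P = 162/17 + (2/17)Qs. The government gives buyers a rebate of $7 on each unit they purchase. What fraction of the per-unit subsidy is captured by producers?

Pre-subsidy: 244/7 - (2/7)Q = 162/17 + (2/17)Q gives Q* = 1507/24 and P* = 203/12.
With the rebate, buyers effectively pay Pb = Ps − 7, where Ps is the price sellers receive.
On the curves, Pb = 244/7 - (2/7)Q and Ps = 162/17 + (2/17)Q; the wedge Ps − Pb = 7 gives 162/17 + (2/17)Q − (244/7 - (2/7)Q) = 7, so Q' = 3847/48.
Then Pb = 244/7 − (2/7)·(3847/48) = 287/24 and Ps = 162/17 + (2/17)·(3847/48) = 455/24.
Buyers' price falls by P* − Pb = 203/12 − 287/24 = 119/24; sellers' price rises by Ps − P* = 455/24 − 203/12 = 49/24.
So producers capture (49/24)/7 = 7/24 of each unit of subsidy.

Producer share = 7/24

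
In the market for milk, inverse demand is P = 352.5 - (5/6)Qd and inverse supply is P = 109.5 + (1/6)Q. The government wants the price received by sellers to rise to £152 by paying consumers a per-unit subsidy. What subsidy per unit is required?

At a seller price of 152, quantity supplied is -657 + 6·152 = 255.
Buyers absorb 255 only when they pay Pb = 352.5 − (5/6)·255 = 140.
s = Ps − Pb = 152 − 140 = 12.

Required subsidy s = £12 per unit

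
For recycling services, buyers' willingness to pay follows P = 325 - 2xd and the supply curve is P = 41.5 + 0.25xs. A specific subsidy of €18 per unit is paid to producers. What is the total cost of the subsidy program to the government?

Government cost = €2412

Pre-subsidy: 325 - 2x = 41.5 + 0.25x gives x* = 126 and P* = 73.
With the subsidy, sellers receive Ps = Pb + 18 for each unit, where Pb is the price buyers pay.
On the curves, Pb = 325 - 2x and Ps = 41.5 + 0.25x; the wedge Ps − Pb = 18 gives 41.5 + 0.25x − (325 - 2x) = 18, so x' = 134.
Then Pb = 325 − 2·134 = 57 and Ps = 41.5 + 0.25·134 = 75.
Government outlay = subsidy × quantity = 18 × 134 = 2412.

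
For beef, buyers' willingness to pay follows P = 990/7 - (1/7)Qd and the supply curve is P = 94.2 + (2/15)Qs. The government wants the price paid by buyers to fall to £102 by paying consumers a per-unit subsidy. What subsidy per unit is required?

Required subsidy s = £29 per unit

At a buyer price of 102, quantity demanded is 990 − 7·102 = 276.
Sellers supply 276 only when they receive Ps = 94.2 + (2/15)·276 = 131.
s = Ps − Pb = 131 − 102 = 29.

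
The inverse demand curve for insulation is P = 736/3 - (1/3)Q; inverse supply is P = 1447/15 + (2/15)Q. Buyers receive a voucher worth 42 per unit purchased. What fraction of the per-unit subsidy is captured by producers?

Pre-subsidy: 736/3 - (1/3)Q = 1447/15 + (2/15)Q gives Q* = 319 and P* = 139.
With the rebate, buyers effectively pay Pb = Ps − 42, where Ps is the price sellers receive.
On the curves, Pb = 736/3 - (1/3)Q and Ps = 1447/15 + (2/15)Q; the wedge Ps − Pb = 42 gives 1447/15 + (2/15)Q − (736/3 - (1/3)Q) = 42, so Q' = 409.
Then Pb = 736/3 − (1/3)·409 = 109 and Ps = 1447/15 + (2/15)·409 = 151.
Buyers' price falls by P* − Pb = 139 − 109 = 30; sellers' price rises by Ps − P* = 151 − 139 = 12.
So producers capture 12/42 = 2/7 of each unit of subsidy.

Producer share = 2/7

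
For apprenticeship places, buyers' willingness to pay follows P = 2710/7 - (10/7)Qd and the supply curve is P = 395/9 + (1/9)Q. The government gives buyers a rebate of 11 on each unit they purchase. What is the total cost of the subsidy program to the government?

Government cost = 245498/97

Pre-subsidy: 2710/7 - (10/7)Q = 395/9 + (1/9)Q gives Q* = 21625/97 and P* = 6660/97.
With the rebate, buyers effectively pay Pb = Ps − 11, where Ps is the price sellers receive.
On the curves, Pb = 2710/7 - (10/7)Q and Ps = 395/9 + (1/9)Q; the wedge Ps − Pb = 11 gives 395/9 + (1/9)Q − (2710/7 - (10/7)Q) = 11, so Q' = 22318/97.
Then Pb = 2710/7 − (10/7)·(22318/97) = 5670/97 and Ps = 395/9 + (1/9)·(22318/97) = 6737/97.
Government outlay = subsidy × quantity = 11 × 22318/97 = 245498/97.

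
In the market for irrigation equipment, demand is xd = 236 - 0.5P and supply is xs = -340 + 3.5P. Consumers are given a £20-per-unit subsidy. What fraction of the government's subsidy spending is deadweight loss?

Pre-subsidy: 236 - 0.5P = -340 + 3.5P gives P* = 144, x* = 164.
With the rebate, buyers effectively pay Pb = Ps − 20, where Ps is the price sellers receive.
Demand in terms of Ps becomes xd = 236 − 0.5(Ps − 20) = 246 - 0.5Ps. Setting this equal to supply: 246 - 0.5Ps = -340 + 3.5Ps, so Ps = 146.5.
Buyers pay Pb = 146.5 − 20 = 126.5; x' = -340 + 3.5·146.5 = 172.75.
ΔCS = ½(164 + 172.75)(144 − 126.5) = 2946.5625; ΔPS = ½(164 + 172.75)(146.5 − 144) = 420.9375.
Government spending = 20 × 172.75 = 3455.
DWL = ½ × 20 × (172.75 − 164) = 87.5; fraction = 87.5 / 3455 = 35/1382.

DWL / government spending = 35/1382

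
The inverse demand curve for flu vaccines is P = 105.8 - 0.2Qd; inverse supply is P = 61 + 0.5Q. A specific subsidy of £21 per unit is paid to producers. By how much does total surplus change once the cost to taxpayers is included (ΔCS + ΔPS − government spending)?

Net change in total surplus = -£315

Pre-subsidy: 105.8 - 0.2Q = 61 + 0.5Q gives Q* = 64 and P* = 93.
With the subsidy, sellers receive Ps = Pb + 21 for each unit, where Pb is the price buyers pay.
On the curves, Pb = 105.8 - 0.2Q and Ps = 61 + 0.5Q; the wedge Ps − Pb = 21 gives 61 + 0.5Q − (105.8 - 0.2Q) = 21, so Q' = 94.
Then Pb = 105.8 − 0.2·94 = 87 and Ps = 61 + 0.5·94 = 108.
ΔCS = ½(64 + 94)(93 − 87) = 474; ΔPS = ½(64 + 94)(108 − 93) = 1185.
Government spending = 21 × 94 = 1974.
Net change = 474 + 1185 − 1974 = -315. The loss equals the DWL triangle ½·21·30.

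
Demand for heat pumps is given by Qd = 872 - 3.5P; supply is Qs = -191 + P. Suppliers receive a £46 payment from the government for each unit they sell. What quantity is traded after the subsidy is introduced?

Q' = 81

Pre-subsidy: 872 - 3.5P = -191 + P gives P* = 2126/9, Q* = 407/9.
With the subsidy, sellers receive Ps = Pb + 46 for each unit, where Pb is the price buyers pay.
Supply in terms of Pb becomes Qs = -191 + 1(Pb + 46) = -145 + Pb. Setting this equal to demand: 872 - 3.5Pb = -145 + Pb, so Pb = 226.
Sellers receive Ps = 226 + 46 = 272; Q' = 872 − 3.5·226 = 81.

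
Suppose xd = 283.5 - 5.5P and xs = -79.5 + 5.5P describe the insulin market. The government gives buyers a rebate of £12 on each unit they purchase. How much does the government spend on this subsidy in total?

Pre-subsidy: 283.5 - 5.5P = -79.5 + 5.5P gives P* = 33, x* = 102.
With the rebate, buyers effectively pay Pb = Ps − 12, where Ps is the price sellers receive.
Demand in terms of Ps becomes xd = 283.5 − 5.5(Ps − 12) = 349.5 - 5.5Ps. Setting this equal to supply: 349.5 - 5.5Ps = -79.5 + 5.5Ps, so Ps = 39.
Buyers pay Pb = 39 − 12 = 27; x' = -79.5 + 5.5·39 = 135.
Government outlay = subsidy × quantity = 12 × 135 = 1620.

Government cost = £1620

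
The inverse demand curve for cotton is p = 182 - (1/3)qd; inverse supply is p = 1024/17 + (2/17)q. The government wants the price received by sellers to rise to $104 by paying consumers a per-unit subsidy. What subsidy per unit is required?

At a seller price of 104, quantity supplied is -512 + 8.5·104 = 372.
Buyers absorb 372 only when they pay pb = 182 − (1/3)·372 = 58.
s = ps − pb = 104 − 58 = 46.

Required subsidy s = $46 per unit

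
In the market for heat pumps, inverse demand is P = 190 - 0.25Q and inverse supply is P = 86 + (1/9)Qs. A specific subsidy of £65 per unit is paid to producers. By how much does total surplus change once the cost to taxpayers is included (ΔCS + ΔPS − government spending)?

Pre-subsidy: 190 - 0.25Q = 86 + (1/9)Q gives Q* = 288 and P* = 118.
With the subsidy, sellers receive Ps = Pb + 65 for each unit, where Pb is the price buyers pay.
On the curves, Pb = 190 - 0.25Q and Ps = 86 + (1/9)Q; the wedge Ps − Pb = 65 gives 86 + (1/9)Q − (190 - 0.25Q) = 65, so Q' = 468.
Then Pb = 190 − 0.25·468 = 73 and Ps = 86 + (1/9)·468 = 138.
ΔCS = ½(288 + 468)(118 − 73) = 17010; ΔPS = ½(288 + 468)(138 − 118) = 7560.
Government spending = 65 × 468 = 30420.
Net change = 17010 + 7560 − 30420 = -5850. The loss equals the DWL triangle ½·65·180.

Net change in total surplus = -£5850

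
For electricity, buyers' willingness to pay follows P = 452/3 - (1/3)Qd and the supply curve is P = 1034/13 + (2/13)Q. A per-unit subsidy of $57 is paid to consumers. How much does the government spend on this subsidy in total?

Pre-subsidy: 452/3 - (1/3)Q = 1034/13 + (2/13)Q gives Q* = 146 and P* = 102.
With the rebate, buyers effectively pay Pb = Ps − 57, where Ps is the price sellers receive.
On the curves, Pb = 452/3 - (1/3)Q and Ps = 1034/13 + (2/13)Q; the wedge Ps − Pb = 57 gives 1034/13 + (2/13)Q − (452/3 - (1/3)Q) = 57, so Q' = 263.
Then Pb = 452/3 − (1/3)·263 = 63 and Ps = 1034/13 + (2/13)·263 = 120.
Government outlay = subsidy × quantity = 57 × 263 = 14991.

Government cost = $14991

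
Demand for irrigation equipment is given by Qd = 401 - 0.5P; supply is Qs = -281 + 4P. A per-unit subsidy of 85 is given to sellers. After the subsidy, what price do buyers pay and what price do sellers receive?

Pre-subsidy: 401 - 0.5P = -281 + 4P gives P* = 1364/9, Q* = 2927/9.
With the subsidy, sellers receive Ps = Pb + 85 for each unit, where Pb is the price buyers pay.
Supply in terms of Pb becomes Qs = -281 + 4(Pb + 85) = 59 + 4Pb. Setting this equal to demand: 401 - 0.5Pb = 59 + 4Pb, so Pb = 76.
Sellers receive Ps = 76 + 85 = 161; Q' = 401 − 0.5·76 = 363.

Buyers pay 76; sellers receive 161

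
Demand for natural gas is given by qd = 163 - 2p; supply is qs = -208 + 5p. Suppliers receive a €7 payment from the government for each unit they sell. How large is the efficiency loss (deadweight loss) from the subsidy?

Pre-subsidy: 163 - 2p = -208 + 5p gives p* = 53, q* = 57.
With the subsidy, sellers receive ps = pb + 7 for each unit, where pb is the price buyers pay.
Supply in terms of pb becomes qs = -208 + 5(pb + 7) = -173 + 5pb. Setting this equal to demand: 163 - 2pb = -173 + 5pb, so pb = 48.
Sellers receive ps = 48 + 7 = 55; q' = 163 − 2·48 = 67.
The subsidy expands output by 67 − 57 = 10 past the efficient level; on those units the gap between marginal cost and willingness to pay runs from 0 up to 7.
DWL = ½ × 7 × 10 = 35.

Deadweight loss = €35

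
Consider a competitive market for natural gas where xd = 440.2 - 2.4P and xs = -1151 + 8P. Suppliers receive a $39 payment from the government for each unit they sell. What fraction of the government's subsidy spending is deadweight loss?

DWL / government spending = 36/145

Pre-subsidy: 440.2 - 2.4P = -1151 + 8P gives P* = 153, x* = 73.
With the subsidy, sellers receive Ps = Pb + 39 for each unit, where Pb is the price buyers pay.
Supply in terms of Pb becomes xs = -1151 + 8(Pb + 39) = -839 + 8Pb. Setting this equal to demand: 440.2 - 2.4Pb = -839 + 8Pb, so Pb = 123.
Sellers receive Ps = 123 + 39 = 162; x' = 440.2 − 2.4·123 = 145.
ΔCS = ½(73 + 145)(153 − 123) = 3270; ΔPS = ½(73 + 145)(162 − 153) = 981.
Government spending = 39 × 145 = 5655.
DWL = ½ × 39 × (145 − 73) = 1404; fraction = 1404 / 5655 = 36/145.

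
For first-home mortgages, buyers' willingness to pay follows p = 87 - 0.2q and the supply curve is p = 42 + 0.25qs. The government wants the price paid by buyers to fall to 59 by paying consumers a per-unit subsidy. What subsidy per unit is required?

At a buyer price of 59, quantity demanded is 435 − 5·59 = 140.
Sellers supply 140 only when they receive ps = 42 + 0.25·140 = 77.
s = ps − pb = 77 − 59 = 18.

Required subsidy s = 18 per unit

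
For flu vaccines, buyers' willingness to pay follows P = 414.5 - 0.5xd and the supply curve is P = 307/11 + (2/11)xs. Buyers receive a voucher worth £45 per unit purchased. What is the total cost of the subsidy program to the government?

Pre-subsidy: 414.5 - 0.5x = 307/11 + (2/11)x gives x* = 567 and P* = 131.
With the rebate, buyers effectively pay Pb = Ps − 45, where Ps is the price sellers receive.
On the curves, Pb = 414.5 - 0.5x and Ps = 307/11 + (2/11)x; the wedge Ps − Pb = 45 gives 307/11 + (2/11)x − (414.5 - 0.5x) = 45, so x' = 633.
Then Pb = 414.5 − 0.5·633 = 98 and Ps = 307/11 + (2/11)·633 = 143.
Government outlay = subsidy × quantity = 45 × 633 = 28485.

Government cost = £28485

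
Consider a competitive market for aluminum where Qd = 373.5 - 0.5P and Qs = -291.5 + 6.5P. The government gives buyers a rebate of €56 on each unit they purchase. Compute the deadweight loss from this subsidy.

Deadweight loss = €728

Pre-subsidy: 373.5 - 0.5P = -291.5 + 6.5P gives P* = 95, Q* = 326.
With the rebate, buyers effectively pay Pb = Ps − 56, where Ps is the price sellers receive.
Demand in terms of Ps becomes Qd = 373.5 − 0.5(Ps − 56) = 401.5 - 0.5Ps. Setting this equal to supply: 401.5 - 0.5Ps = -291.5 + 6.5Ps, so Ps = 99.
Buyers pay Pb = 99 − 56 = 43; Q' = -291.5 + 6.5·99 = 352.
The subsidy expands output by 352 − 326 = 26 past the efficient level; on those units the gap between marginal cost and willingness to pay runs from 0 up to 56.
DWL = ½ × 56 × 26 = 728.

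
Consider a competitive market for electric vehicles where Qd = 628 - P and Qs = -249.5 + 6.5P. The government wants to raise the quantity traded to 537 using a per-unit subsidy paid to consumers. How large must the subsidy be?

Required subsidy s = 30 per unit

At Q = 537, invert demand for the buyer price: Pb = (628 − 537)/1 = 91; invert supply for the seller price: Ps = (537 − (-249.5))/6.5 = 121.
The subsidy must fill the gap: s = Ps − Pb = 121 − 91 = 30.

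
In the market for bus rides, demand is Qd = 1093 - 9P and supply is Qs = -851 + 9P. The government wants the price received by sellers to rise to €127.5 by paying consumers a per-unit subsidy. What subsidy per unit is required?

Required subsidy s = €39 per unit

At a seller price of 127.5, quantity supplied is -851 + 9·127.5 = 296.5.
Buyers absorb 296.5 only when they pay Pb with 1093 − 9·Pb = 296.5, i.e. Pb = 88.5.
s = Ps − Pb = 127.5 − 88.5 = 39.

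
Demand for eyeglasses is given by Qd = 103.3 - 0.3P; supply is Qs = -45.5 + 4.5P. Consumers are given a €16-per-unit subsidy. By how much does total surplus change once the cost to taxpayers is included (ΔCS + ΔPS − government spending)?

Pre-subsidy: 103.3 - 0.3P = -45.5 + 4.5P gives P* = 31, Q* = 94.
With the rebate, buyers effectively pay Pb = Ps − 16, where Ps is the price sellers receive.
Demand in terms of Ps becomes Qd = 103.3 − 0.3(Ps − 16) = 108.1 - 0.3Ps. Setting this equal to supply: 108.1 - 0.3Ps = -45.5 + 4.5Ps, so Ps = 32.
Buyers pay Pb = 32 − 16 = 16; Q' = -45.5 + 4.5·32 = 98.5.
ΔCS = ½(94 + 98.5)(31 − 16) = 1443.75; ΔPS = ½(94 + 98.5)(32 − 31) = 96.25.
Government spending = 16 × 98.5 = 1576.
Net change = 1443.75 + 96.25 − 1576 = -36. The loss equals the DWL triangle ½·16·4.5.

Net change in total surplus = -€36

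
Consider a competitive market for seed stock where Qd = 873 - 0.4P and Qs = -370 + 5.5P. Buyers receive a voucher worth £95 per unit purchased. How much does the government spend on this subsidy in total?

Government cost = 4619375/59

Pre-subsidy: 873 - 0.4P = -370 + 5.5P gives P* = 12430/59, Q* = 46535/59.
With the rebate, buyers effectively pay Pb = Ps − 95, where Ps is the price sellers receive.
Demand in terms of Ps becomes Qd = 873 − 0.4(Ps − 95) = 911 - 0.4Ps. Setting this equal to supply: 911 - 0.4Ps = -370 + 5.5Ps, so Ps = 12810/59.
Buyers pay Pb = 12810/59 − 95 = 7205/59; Q' = -370 + 5.5·(12810/59) = 48625/59.
Government outlay = subsidy × quantity = 95 × 48625/59 = 4619375/59.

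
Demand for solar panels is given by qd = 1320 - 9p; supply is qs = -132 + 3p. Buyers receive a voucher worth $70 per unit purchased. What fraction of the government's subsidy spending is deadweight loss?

DWL / government spending = 15/74

Pre-subsidy: 1320 - 9p = -132 + 3p gives p* = 121, q* = 231.
With the rebate, buyers effectively pay pb = ps − 70, where ps is the price sellers receive.
Demand in terms of ps becomes qd = 1320 − 9(ps − 70) = 1950 - 9ps. Setting this equal to supply: 1950 - 9ps = -132 + 3ps, so ps = 173.5.
Buyers pay pb = 173.5 − 70 = 103.5; q' = -132 + 3·173.5 = 388.5.
ΔCS = ½(231 + 388.5)(121 − 103.5) = 5420.625; ΔPS = ½(231 + 388.5)(173.5 − 121) = 16261.875.
Government spending = 70 × 388.5 = 27195.
DWL = ½ × 70 × (388.5 − 231) = 5512.5; fraction = 5512.5 / 27195 = 15/74.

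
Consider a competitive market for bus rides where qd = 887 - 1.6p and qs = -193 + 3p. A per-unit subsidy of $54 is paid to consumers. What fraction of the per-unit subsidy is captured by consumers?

Consumer share = 15/23

Pre-subsidy: 887 - 1.6p = -193 + 3p gives p* = 5400/23, q* = 11761/23.
With the rebate, buyers effectively pay pb = ps − 54, where ps is the price sellers receive.
Demand in terms of ps becomes qd = 887 − 1.6(ps − 54) = 973.4 - 1.6ps. Setting this equal to supply: 973.4 - 1.6ps = -193 + 3ps, so ps = 5832/23.
Buyers pay pb = 5832/23 − 54 = 4590/23; q' = -193 + 3·(5832/23) = 13057/23.
Buyers' price falls by p* − pb = 5400/23 − 4590/23 = 810/23; sellers' price rises by ps − p* = 5832/23 − 5400/23 = 432/23.
So consumers capture (810/23)/54 = 15/23 of each unit of subsidy.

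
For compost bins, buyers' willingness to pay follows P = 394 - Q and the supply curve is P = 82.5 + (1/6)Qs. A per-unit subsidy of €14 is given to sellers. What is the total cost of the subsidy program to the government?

Pre-subsidy: 394 - Q = 82.5 + (1/6)Q gives Q* = 267 and P* = 127.
With the subsidy, sellers receive Ps = Pb + 14 for each unit, where Pb is the price buyers pay.
On the curves, Pb = 394 - Q and Ps = 82.5 + (1/6)Q; the wedge Ps − Pb = 14 gives 82.5 + (1/6)Q − (394 - Q) = 14, so Q' = 279.
Then Pb = 394 − 1·279 = 115 and Ps = 82.5 + (1/6)·279 = 129.
Government outlay = subsidy × quantity = 14 × 279 = 3906.

Government cost = €3906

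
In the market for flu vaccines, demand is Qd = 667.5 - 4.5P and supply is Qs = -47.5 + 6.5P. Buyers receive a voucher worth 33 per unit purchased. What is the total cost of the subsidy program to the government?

Government cost = 15270.75

Pre-subsidy: 667.5 - 4.5P = -47.5 + 6.5P gives P* = 65, Q* = 375.
With the rebate, buyers effectively pay Pb = Ps − 33, where Ps is the price sellers receive.
Demand in terms of Ps becomes Qd = 667.5 − 4.5(Ps − 33) = 816 - 4.5Ps. Setting this equal to supply: 816 - 4.5Ps = -47.5 + 6.5Ps, so Ps = 78.5.
Buyers pay Pb = 78.5 − 33 = 45.5; Q' = -47.5 + 6.5·78.5 = 462.75.
Government outlay = subsidy × quantity = 33 × 462.75 = 15270.75.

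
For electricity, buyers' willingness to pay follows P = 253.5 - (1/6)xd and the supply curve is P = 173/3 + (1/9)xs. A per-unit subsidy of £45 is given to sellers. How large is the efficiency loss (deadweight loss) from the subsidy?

Pre-subsidy: 253.5 - (1/6)x = 173/3 + (1/9)x gives x* = 705 and P* = 136.
With the subsidy, sellers receive Ps = Pb + 45 for each unit, where Pb is the price buyers pay.
On the curves, Pb = 253.5 - (1/6)x and Ps = 173/3 + (1/9)x; the wedge Ps − Pb = 45 gives 173/3 + (1/9)x − (253.5 - (1/6)x) = 45, so x' = 867.
Then Pb = 253.5 − (1/6)·867 = 109 and Ps = 173/3 + (1/9)·867 = 154.
The subsidy expands output by 867 − 705 = 162 past the efficient level; on those units the gap between marginal cost and willingness to pay runs from 0 up to 45.
DWL = ½ × 45 × 162 = 3645.

Deadweight loss = £3645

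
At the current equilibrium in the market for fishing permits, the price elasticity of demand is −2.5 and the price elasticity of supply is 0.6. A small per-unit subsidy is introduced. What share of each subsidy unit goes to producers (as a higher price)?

Producer share = 25/31

For a small subsidy around the equilibrium, the benefit split depends on the relative slopes, which at a point are proportional to the elasticities.
Buyer share = εs/(εs + |εd|) = 0.6/(0.6 + 2.5) = 6/31; seller share = |εd|/(εs + |εd|) = 25/31.
So producers capture 25/31 of the subsidy.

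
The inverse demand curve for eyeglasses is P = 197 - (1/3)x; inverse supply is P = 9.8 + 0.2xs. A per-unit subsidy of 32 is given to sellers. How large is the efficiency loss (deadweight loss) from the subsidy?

Pre-subsidy: 197 - (1/3)x = 9.8 + 0.2x gives x* = 351 and P* = 80.
With the subsidy, sellers receive Ps = Pb + 32 for each unit, where Pb is the price buyers pay.
On the curves, Pb = 197 - (1/3)x and Ps = 9.8 + 0.2x; the wedge Ps − Pb = 32 gives 9.8 + 0.2x − (197 - (1/3)x) = 32, so x' = 411.
Then Pb = 197 − (1/3)·411 = 60 and Ps = 9.8 + 0.2·411 = 92.
The subsidy expands output by 411 − 351 = 60 past the efficient level; on those units the gap between marginal cost and willingness to pay runs from 0 up to 32.
DWL = ½ × 32 × 60 = 960.

Deadweight loss = 960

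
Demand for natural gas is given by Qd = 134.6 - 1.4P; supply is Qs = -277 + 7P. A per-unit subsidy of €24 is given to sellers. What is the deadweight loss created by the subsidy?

Pre-subsidy: 134.6 - 1.4P = -277 + 7P gives P* = 49, Q* = 66.
With the subsidy, sellers receive Ps = Pb + 24 for each unit, where Pb is the price buyers pay.
Supply in terms of Pb becomes Qs = -277 + 7(Pb + 24) = -109 + 7Pb. Setting this equal to demand: 134.6 - 1.4Pb = -109 + 7Pb, so Pb = 29.
Sellers receive Ps = 29 + 24 = 53; Q' = 134.6 − 1.4·29 = 94.
The subsidy expands output by 94 − 66 = 28 past the efficient level; on those units the gap between marginal cost and willingness to pay runs from 0 up to 24.
DWL = ½ × 24 × 28 = 336.

Deadweight loss = €336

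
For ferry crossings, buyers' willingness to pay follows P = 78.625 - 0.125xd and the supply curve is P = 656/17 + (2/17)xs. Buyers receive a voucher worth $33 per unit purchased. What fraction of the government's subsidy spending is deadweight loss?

DWL / government spending = 68/301

Pre-subsidy: 78.625 - 0.125x = 656/17 + (2/17)x gives x* = 165 and P* = 58.
With the rebate, buyers effectively pay Pb = Ps − 33, where Ps is the price sellers receive.
On the curves, Pb = 78.625 - 0.125x and Ps = 656/17 + (2/17)x; the wedge Ps − Pb = 33 gives 656/17 + (2/17)x − (78.625 - 0.125x) = 33, so x' = 301.
Then Pb = 78.625 − 0.125·301 = 41 and Ps = 656/17 + (2/17)·301 = 74.
ΔCS = ½(165 + 301)(58 − 41) = 3961; ΔPS = ½(165 + 301)(74 − 58) = 3728.
Government spending = 33 × 301 = 9933.
DWL = ½ × 33 × (301 − 165) = 2244; fraction = 2244 / 9933 = 68/301.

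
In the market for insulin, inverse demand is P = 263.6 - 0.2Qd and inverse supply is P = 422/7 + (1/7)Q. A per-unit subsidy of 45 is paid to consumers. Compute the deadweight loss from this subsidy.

Deadweight loss = 2953.125

Pre-subsidy: 263.6 - 0.2Q = 422/7 + (1/7)Q gives Q* = 593 and P* = 145.
With the rebate, buyers effectively pay Pb = Ps − 45, where Ps is the price sellers receive.
On the curves, Pb = 263.6 - 0.2Q and Ps = 422/7 + (1/7)Q; the wedge Ps − Pb = 45 gives 422/7 + (1/7)Q − (263.6 - 0.2Q) = 45, so Q' = 724.25.
Then Pb = 263.6 − 0.2·724.25 = 118.75 and Ps = 422/7 + (1/7)·724.25 = 163.75.
The subsidy expands output by 724.25 − 593 = 131.25 past the efficient level; on those units the gap between marginal cost and willingness to pay runs from 0 up to 45.
DWL = ½ × 45 × 131.25 = 2953.125.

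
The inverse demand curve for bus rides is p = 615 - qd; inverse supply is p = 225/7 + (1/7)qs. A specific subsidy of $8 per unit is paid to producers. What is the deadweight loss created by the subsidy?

Deadweight loss = $28

Pre-subsidy: 615 - q = 225/7 + (1/7)q gives q* = 510 and p* = 105.
With the subsidy, sellers receive ps = pb + 8 for each unit, where pb is the price buyers pay.
On the curves, pb = 615 - q and ps = 225/7 + (1/7)q; the wedge ps − pb = 8 gives 225/7 + (1/7)q − (615 - q) = 8, so q' = 517.
Then pb = 615 − 1·517 = 98 and ps = 225/7 + (1/7)·517 = 106.
The subsidy expands output by 517 − 510 = 7 past the efficient level; on those units the gap between marginal cost and willingness to pay runs from 0 up to 8.
DWL = ½ × 8 × 7 = 28.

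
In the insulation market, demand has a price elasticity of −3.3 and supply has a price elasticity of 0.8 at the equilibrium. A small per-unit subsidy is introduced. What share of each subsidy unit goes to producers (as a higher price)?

Producer share = 33/41

For a small subsidy around the equilibrium, the benefit split depends on the relative slopes, which at a point are proportional to the elasticities.
Buyer share = εs/(εs + |εd|) = 0.8/(0.8 + 3.3) = 8/41; seller share = |εd|/(εs + |εd|) = 33/41.
So producers capture 33/41 of the subsidy.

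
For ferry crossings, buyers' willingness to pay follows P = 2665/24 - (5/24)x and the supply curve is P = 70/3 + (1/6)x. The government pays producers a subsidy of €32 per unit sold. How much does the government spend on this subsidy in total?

Pre-subsidy: 2665/24 - (5/24)x = 70/3 + (1/6)x gives x* = 2105/9 and P* = 3365/54.
With the subsidy, sellers receive Ps = Pb + 32 for each unit, where Pb is the price buyers pay.
On the curves, Pb = 2665/24 - (5/24)x and Ps = 70/3 + (1/6)x; the wedge Ps − Pb = 32 gives 70/3 + (1/6)x − (2665/24 - (5/24)x) = 32, so x' = 2873/9.
Then Pb = 2665/24 − (5/24)·(2873/9) = 2405/54 and Ps = 70/3 + (1/6)·(2873/9) = 4133/54.
Government outlay = subsidy × quantity = 32 × 2873/9 = 91936/9.

Government cost = 91936/9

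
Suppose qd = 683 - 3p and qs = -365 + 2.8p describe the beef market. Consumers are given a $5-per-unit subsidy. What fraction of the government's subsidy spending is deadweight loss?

Pre-subsidy: 683 - 3p = -365 + 2.8p gives p* = 5240/29, q* = 4087/29.
With the rebate, buyers effectively pay pb = ps − 5, where ps is the price sellers receive.
Demand in terms of ps becomes qd = 683 − 3(ps − 5) = 698 - 3ps. Setting this equal to supply: 698 - 3ps = -365 + 2.8ps, so ps = 5315/29.
Buyers pay pb = 5315/29 − 5 = 5170/29; q' = -365 + 2.8·(5315/29) = 4297/29.
ΔCS = ½(4087/29 + 4297/29)(5240/29 − 5170/29) = 293440/841; ΔPS = ½(4087/29 + 4297/29)(5315/29 − 5240/29) = 314400/841.
Government spending = 5 × 4297/29 = 21485/29.
DWL = ½ × 5 × (4297/29 − 4087/29) = 525/29; fraction = (525/29) / (21485/29) = 105/4297.

DWL / government spending = 105/4297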